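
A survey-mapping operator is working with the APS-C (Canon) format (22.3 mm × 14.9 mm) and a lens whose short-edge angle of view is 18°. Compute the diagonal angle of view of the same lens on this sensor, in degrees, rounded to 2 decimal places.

31.82°

From the short-edge AOV: f = 14.9 / (2·tan(9°)) = 14.9 / 0.31677 ≈ 47.0374 mm.
Sensor diagonal = √(22.3² + 14.9²) = √719.3000 ≈ 26.8198 mm.
Diagonal AOV = 2·arctan(26.8198 / (2 × 47.0374)) = 2·arctan(0.28509) ≈ 31.8246°.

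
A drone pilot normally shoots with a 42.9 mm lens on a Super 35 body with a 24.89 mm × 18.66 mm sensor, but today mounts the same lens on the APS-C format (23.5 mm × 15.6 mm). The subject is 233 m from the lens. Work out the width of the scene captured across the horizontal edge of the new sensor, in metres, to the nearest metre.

The focal length stays 42.9 mm; the relevant sensor dimension is now w = 23.5 mm. Object distance dₒ = 233 m = 233000 mm.
Thin-lens field width W = w·(dₒ − f)/f = 23.5 × (233000 − 42.9)/42.9 ≈ 127610.533 mm = 127.611 m.

128 m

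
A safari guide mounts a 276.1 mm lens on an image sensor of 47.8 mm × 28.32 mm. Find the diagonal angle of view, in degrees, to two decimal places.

Sensor diagonal = √(47.8² + 28.32²) = √3086.8624 ≈ 55.5595 mm.
Angle of view α = 2·arctan(d/2f) with d = 55.5595 mm and f = 276.1 mm.
d/2f = 0.10061; arctan(0.10061) ≈ 5.7455°, so α ≈ 11.4909°.

11.49°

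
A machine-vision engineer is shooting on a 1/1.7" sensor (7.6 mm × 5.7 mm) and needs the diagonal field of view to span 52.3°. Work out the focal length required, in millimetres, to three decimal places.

Sensor diagonal = √(7.6² + 5.7²) = √90.2500 ≈ 9.5000 mm.
From α = 2·arctan(d/2f) we get f = d / (2·tan(α/2)).
With d = 9.5000 mm and α/2 = 26.15°, tan(α/2) ≈ 0.49098, so f ≈ 9.5000 / 0.98196 ≈ 9.6746 mm.

9.675 mm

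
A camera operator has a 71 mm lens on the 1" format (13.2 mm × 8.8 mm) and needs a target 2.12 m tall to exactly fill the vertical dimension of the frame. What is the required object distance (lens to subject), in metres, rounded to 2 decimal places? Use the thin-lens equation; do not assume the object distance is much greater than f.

17.18 m

W: 2.12 m = 2120 mm.
Magnification m = h/W = dᵢ/dₒ; combined with 1/f = 1/dₒ + 1/dᵢ this gives dₒ = f·(1 + W/h).
dₒ = 71 mm × (1 + 2120/8.8) = 71 × 241.9091 ≈ 17175.545 mm = 17.1755 m.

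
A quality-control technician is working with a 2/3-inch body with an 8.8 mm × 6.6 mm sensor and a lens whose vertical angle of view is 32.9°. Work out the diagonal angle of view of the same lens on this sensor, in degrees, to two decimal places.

From the vertical AOV: f = 6.6 / (2·tan(16.45°)) = 6.6 / 0.59053 ≈ 11.1764 mm.
Sensor diagonal = √(8.8² + 6.6²) = √121.0000 ≈ 11.0000 mm.
Diagonal AOV = 2·arctan(11.0000 / (2 × 11.1764)) = 2·arctan(0.49211) ≈ 52.4043°.

52.40°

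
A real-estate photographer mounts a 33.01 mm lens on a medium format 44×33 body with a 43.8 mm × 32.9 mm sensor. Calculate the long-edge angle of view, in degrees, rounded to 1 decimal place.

Angle of view α = 2·arctan(w/2f) with w = 43.8 mm and f = 33.01 mm.
w/2f = 0.66344; arctan(0.66344) ≈ 33.5617°, so α ≈ 67.1234°.

67.1°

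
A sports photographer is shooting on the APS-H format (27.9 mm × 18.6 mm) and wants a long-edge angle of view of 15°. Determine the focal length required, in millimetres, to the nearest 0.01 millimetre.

From α = 2·arctan(w/2f) we get f = w / (2·tan(α/2)).
With w = 27.9 mm and α/2 = 7.5°, tan(α/2) ≈ 0.13165, so f ≈ 27.9 / 0.26330 ≈ 105.9608 mm.

105.96 mm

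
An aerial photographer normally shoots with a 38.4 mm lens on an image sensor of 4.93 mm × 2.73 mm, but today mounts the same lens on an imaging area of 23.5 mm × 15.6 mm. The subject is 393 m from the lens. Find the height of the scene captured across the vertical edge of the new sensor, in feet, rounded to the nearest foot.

524 ft

The focal length stays 38.4 mm; the relevant sensor dimension is now h = 15.6 mm. Object distance dₒ = 393 m = 393000 mm.
Thin-lens field height W = h·(dₒ − f)/f = 15.6 × (393000 − 38.4)/38.4 ≈ 159640.650 mm = 159640.650/304.8 ft = 523.755 ft.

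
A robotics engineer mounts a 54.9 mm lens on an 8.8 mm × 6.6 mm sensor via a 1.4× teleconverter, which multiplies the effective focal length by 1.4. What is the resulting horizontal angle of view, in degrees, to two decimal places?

6.55°

Effective focal length f = 54.9 × 1.4 = 76.86 mm.
α = 2·arctan(8.8 / (2 × 76.86)) = 2·arctan(0.05725) ≈ 6.5529°.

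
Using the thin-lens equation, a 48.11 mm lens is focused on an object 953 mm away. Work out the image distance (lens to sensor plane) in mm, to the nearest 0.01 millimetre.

50.67 mm

1/dᵢ = 1/f − 1/dₒ = 1/48.11 − 1/953 = 0.0197364 mm⁻¹.
dᵢ = 1/0.0197364 ≈ 50.6678 mm.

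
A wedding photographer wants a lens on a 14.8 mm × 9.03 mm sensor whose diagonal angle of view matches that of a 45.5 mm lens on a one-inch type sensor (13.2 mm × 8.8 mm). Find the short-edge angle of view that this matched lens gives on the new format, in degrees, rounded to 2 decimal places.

10.38°

Sensor diagonal = √(13.2² + 8.8²) = √251.6800 ≈ 15.8644 mm.
Sensor diagonal = √(14.8² + 9.03²) = √300.5809 ≈ 17.3373 mm.
Equal diagonal AOV ⇒ f₂ = f₁ · 17.3373/15.8644 = 45.5 × 1.09284 ≈ 49.7242 mm.
Short-edge AOV on the new format = 2·arctan(9.03 / (2 × 49.7242)) = 2·arctan(0.09080) ≈ 10.3766°.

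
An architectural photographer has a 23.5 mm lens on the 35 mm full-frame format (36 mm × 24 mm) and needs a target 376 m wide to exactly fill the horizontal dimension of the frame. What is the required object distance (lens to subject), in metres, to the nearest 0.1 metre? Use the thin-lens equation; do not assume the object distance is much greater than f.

245.5 m

W: 376 m = 376000 mm.
Magnification m = w/W = dᵢ/dₒ; combined with 1/f = 1/dₒ + 1/dᵢ this gives dₒ = f·(1 + W/w).
dₒ = 23.5 mm × (1 + 376000/36) = 23.5 × 10445.4444 ≈ 245467.944 mm = 245.468 m.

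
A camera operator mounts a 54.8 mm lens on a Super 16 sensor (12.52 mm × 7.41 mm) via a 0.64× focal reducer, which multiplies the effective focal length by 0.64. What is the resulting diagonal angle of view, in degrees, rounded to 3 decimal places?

Effective focal length f = 54.8 × 0.64 = 35.072 mm.
Sensor diagonal = √(12.52² + 7.41²) = √211.6585 ≈ 14.5485 mm.
α = 2·arctan(14.548 / (2 × 35.072)) = 2·arctan(0.20741) ≈ 23.4350°.

23.435°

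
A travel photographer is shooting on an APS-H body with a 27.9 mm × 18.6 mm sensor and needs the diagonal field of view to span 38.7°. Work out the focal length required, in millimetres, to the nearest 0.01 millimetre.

Sensor diagonal = √(27.9² + 18.6²) = √1124.3700 ≈ 33.5316 mm.
From α = 2·arctan(d/2f) we get f = d / (2·tan(α/2)).
With d = 33.5316 mm and α/2 = 19.35°, tan(α/2) ≈ 0.35118, so f ≈ 33.5316 / 0.70235 ≈ 47.7420 mm.

47.74 mm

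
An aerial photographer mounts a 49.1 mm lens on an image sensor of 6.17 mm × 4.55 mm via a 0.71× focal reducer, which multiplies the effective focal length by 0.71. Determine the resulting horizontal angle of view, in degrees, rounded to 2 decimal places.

Effective focal length f = 49.1 × 0.71 = 34.861 mm.
α = 2·arctan(6.17 / (2 × 34.861)) = 2·arctan(0.08849) ≈ 10.1144°.

10.11°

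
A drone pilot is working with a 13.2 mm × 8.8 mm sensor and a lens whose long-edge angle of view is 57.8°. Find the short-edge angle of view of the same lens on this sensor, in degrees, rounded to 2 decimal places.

40.41°

From the long-edge AOV: f = 13.2 / (2·tan(28.9°)) = 13.2 / 1.10406 ≈ 11.9559 mm.
Short-edge AOV = 2·arctan(8.8 / (2 × 11.9559)) = 2·arctan(0.36802) ≈ 40.4092°.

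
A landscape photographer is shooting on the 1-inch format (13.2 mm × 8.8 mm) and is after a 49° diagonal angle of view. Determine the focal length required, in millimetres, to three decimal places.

Sensor diagonal = √(13.2² + 8.8²) = √251.6800 ≈ 15.8644 mm.
From α = 2·arctan(d/2f) we get f = d / (2·tan(α/2)).
With d = 15.8644 mm and α/2 = 24.5°, tan(α/2) ≈ 0.45573, so f ≈ 15.8644 / 0.91145 ≈ 17.4057 mm.

17.406 mm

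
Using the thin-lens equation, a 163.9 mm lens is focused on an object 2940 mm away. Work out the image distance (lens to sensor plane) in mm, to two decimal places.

173.58 mm

1/dᵢ = 1/f − 1/dₒ = 1/163.9 − 1/2940 = 0.0057611 mm⁻¹.
dᵢ = 1/0.0057611 ≈ 173.5766 mm.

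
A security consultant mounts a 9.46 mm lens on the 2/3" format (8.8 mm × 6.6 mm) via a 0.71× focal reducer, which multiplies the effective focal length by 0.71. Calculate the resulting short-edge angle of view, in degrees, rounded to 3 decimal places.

52.332°

Effective focal length f = 9.46 × 0.71 = 6.7166 mm.
α = 2·arctan(6.6 / (2 × 6.7166)) = 2·arctan(0.49132) ≈ 52.3316°.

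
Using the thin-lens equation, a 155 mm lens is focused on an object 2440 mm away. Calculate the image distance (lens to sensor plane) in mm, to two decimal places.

1/dᵢ = 1/f − 1/dₒ = 1/155 − 1/2440 = 0.0060418 mm⁻¹.
dᵢ = 1/0.0060418 ≈ 165.5142 mm.

165.51 mm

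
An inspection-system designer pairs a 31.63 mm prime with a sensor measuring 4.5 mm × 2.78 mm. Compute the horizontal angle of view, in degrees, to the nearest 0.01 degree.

Angle of view α = 2·arctan(w/2f) with w = 4.5 mm and f = 31.63 mm.
w/2f = 0.07113; arctan(0.07113) ≈ 4.0689°, so α ≈ 8.1378°.

8.14°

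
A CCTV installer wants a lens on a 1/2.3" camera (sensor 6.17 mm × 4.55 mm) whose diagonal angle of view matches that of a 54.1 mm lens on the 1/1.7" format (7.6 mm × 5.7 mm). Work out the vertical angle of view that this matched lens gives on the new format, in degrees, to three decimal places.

Sensor diagonal = √(7.6² + 5.7²) = √90.2500 ≈ 9.5000 mm.
Sensor diagonal = √(6.17² + 4.55²) = √58.7714 ≈ 7.6663 mm.
Equal diagonal AOV ⇒ f₂ = f₁ · 7.6663/9.5000 = 54.1 × 0.80697 ≈ 43.6573 mm.
Vertical AOV on the new format = 2·arctan(4.55 / (2 × 43.6573)) = 2·arctan(0.05211) ≈ 5.9660°.

5.966°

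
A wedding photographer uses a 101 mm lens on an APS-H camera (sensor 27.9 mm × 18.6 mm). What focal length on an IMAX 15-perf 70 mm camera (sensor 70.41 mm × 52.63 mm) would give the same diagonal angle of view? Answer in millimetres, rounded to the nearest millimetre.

265 mm

Sensor diagonal = √(27.9² + 18.6²) = √1124.3700 ≈ 33.5316 mm.
Sensor diagonal = √(70.41² + 52.63²) = √7727.4850 ≈ 87.9061 mm.
Equal angle of view means equal diagonal/f ratio, so f₂ = f₁ · (diagonal₂/diagonal₁) = 101 × 87.9061/33.5316.
f₂ = 101 × 2.62159 ≈ 264.780 mm.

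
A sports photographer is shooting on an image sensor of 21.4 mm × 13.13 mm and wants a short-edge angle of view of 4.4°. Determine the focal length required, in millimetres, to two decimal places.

170.89 mm

From α = 2·arctan(h/2f) we get f = h / (2·tan(α/2)).
With h = 13.13 mm and α/2 = 2.2°, tan(α/2) ≈ 0.03842, so f ≈ 13.13 / 0.07683 ≈ 170.8918 mm.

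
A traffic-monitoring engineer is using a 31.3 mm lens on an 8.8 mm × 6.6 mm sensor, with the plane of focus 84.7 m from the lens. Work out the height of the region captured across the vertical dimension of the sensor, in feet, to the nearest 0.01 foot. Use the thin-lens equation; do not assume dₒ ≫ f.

dₒ: 84.7 m = 84700 mm.
Similar triangles through the lens centre give W/dₒ = h/dᵢ; with 1/f = 1/dₒ + 1/dᵢ this gives W = h·(dₒ − f)/f.
W = 6.6 mm × (84700 − 31.3) / 31.3 = 6.6 × 2705.0703 ≈ 17853.464 mm = 17853.464/304.8 ft = 58.5744 ft.

58.57 ft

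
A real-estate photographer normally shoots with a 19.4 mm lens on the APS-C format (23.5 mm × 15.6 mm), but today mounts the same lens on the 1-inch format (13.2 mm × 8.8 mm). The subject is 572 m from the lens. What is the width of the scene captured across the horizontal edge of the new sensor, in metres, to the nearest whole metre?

The focal length stays 19.4 mm; the relevant sensor dimension is now w = 13.2 mm. Object distance dₒ = 572 m = 572000 mm.
Thin-lens field width W = w·(dₒ − f)/f = 13.2 × (572000 − 19.4)/19.4 ≈ 389182.676 mm = 389.183 m.

389 m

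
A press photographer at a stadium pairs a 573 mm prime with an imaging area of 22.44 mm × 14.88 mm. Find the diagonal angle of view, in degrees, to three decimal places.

Sensor diagonal = √(22.44² + 14.88²) = √724.9680 ≈ 26.9252 mm.
Angle of view α = 2·arctan(d/2f) with d = 26.9252 mm and f = 573 mm.
d/2f = 0.02349; arctan(0.02349) ≈ 1.3459°, so α ≈ 2.6918°.

2.692°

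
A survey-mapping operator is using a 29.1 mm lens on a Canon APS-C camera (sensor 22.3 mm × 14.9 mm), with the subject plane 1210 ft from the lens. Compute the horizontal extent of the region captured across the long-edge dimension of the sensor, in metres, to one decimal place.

dₒ: 1210 ft × 304.8 mm/ft = 368807.99 mm.
Similar triangles through the lens centre give W/dₒ = w/dᵢ; with 1/f = 1/dₒ + 1/dᵢ this gives W = w·(dₒ − f)/f.
W = 22.3 mm × (368808 − 29.1) / 29.1 = 22.3 × 12672.8140 ≈ 282603.753 mm = 282.604 m.

282.6 m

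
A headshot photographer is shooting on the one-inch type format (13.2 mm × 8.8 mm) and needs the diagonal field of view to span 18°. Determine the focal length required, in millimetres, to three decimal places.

50.082 mm

Sensor diagonal = √(13.2² + 8.8²) = √251.6800 ≈ 15.8644 mm.
From α = 2·arctan(d/2f) we get f = d / (2·tan(α/2)).
With d = 15.8644 mm and α/2 = 9°, tan(α/2) ≈ 0.15838, so f ≈ 15.8644 / 0.31677 ≈ 50.0820 mm.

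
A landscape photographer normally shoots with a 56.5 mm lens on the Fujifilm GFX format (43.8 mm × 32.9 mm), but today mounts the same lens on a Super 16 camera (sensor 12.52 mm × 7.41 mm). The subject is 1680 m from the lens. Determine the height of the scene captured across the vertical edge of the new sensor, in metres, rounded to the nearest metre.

220 m

The focal length stays 56.5 mm; the relevant sensor dimension is now h = 7.41 mm. Object distance dₒ = 1680 m = 1.68e+06 mm.
Thin-lens field height W = h·(dₒ − f)/f = 7.41 × (1.68e+06 − 56.5)/56.5 ≈ 220325.333 mm = 220.325 m.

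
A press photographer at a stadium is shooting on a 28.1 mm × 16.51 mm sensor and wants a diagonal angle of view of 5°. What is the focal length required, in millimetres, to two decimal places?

Sensor diagonal = √(28.1² + 16.51²) = √1062.1901 ≈ 32.5913 mm.
From α = 2·arctan(d/2f) we get f = d / (2·tan(α/2)).
With d = 32.5913 mm and α/2 = 2.5°, tan(α/2) ≈ 0.04366, so f ≈ 32.5913 / 0.08732 ≈ 373.2313 mm.

373.23 mm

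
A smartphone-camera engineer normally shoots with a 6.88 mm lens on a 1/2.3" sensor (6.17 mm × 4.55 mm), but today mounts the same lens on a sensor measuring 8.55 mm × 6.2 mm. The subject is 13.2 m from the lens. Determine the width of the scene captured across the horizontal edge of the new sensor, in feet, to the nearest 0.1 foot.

The focal length stays 6.88 mm; the relevant sensor dimension is now w = 8.55 mm. Object distance dₒ = 13.2 m = 13200 mm.
Thin-lens field width W = w·(dₒ − f)/f = 8.55 × (13200 − 6.88)/6.88 ≈ 16395.520 mm = 16395.520/304.8 ft = 53.7911 ft.

53.8 ft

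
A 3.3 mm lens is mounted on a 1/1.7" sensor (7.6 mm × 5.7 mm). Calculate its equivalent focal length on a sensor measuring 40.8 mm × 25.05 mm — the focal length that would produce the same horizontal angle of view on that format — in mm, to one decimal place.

17.7 mm

Equal angle of view means equal width/f ratio, so f₂ = f₁ · (width₂/width₁) = 3.3 × 40.8/7.6.
f₂ = 3.3 × 5.36842 ≈ 17.716 mm.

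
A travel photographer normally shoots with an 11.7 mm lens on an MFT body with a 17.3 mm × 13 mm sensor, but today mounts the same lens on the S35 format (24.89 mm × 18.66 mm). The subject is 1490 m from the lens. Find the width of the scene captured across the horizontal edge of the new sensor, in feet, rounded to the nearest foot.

The focal length stays 11.7 mm; the relevant sensor dimension is now w = 24.89 mm. Object distance dₒ = 1490 m = 1.49e+06 mm.
Thin-lens field width W = w·(dₒ − f)/f = 24.89 × (1.49e+06 − 11.7)/11.7 ≈ 3169727.247 mm = 3169727.247/304.8 ft = 10399.4 ft.

10399 ft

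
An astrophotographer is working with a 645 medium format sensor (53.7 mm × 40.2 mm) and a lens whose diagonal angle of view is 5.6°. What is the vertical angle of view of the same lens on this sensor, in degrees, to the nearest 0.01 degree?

Sensor diagonal = √(53.7² + 40.2²) = √4499.7300 ≈ 67.0800 mm.
From the diagonal AOV: f = 67.0800 / (2·tan(2.8°)) = 67.0800 / 0.09782 ≈ 685.7754 mm.
Vertical AOV = 2·arctan(40.2 / (2 × 685.7754)) = 2·arctan(0.02931) ≈ 3.3577°.

3.36°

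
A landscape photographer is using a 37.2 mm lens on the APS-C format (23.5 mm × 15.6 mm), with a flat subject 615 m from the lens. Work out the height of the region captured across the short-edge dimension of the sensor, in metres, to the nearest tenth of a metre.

257.9 m

dₒ: 615 m = 615000 mm.
Similar triangles through the lens centre give W/dₒ = h/dᵢ; with 1/f = 1/dₒ + 1/dᵢ this gives W = h·(dₒ − f)/f.
W = 15.6 mm × (615000 − 37.2) / 37.2 = 15.6 × 16531.2581 ≈ 257887.626 mm = 257.888 m.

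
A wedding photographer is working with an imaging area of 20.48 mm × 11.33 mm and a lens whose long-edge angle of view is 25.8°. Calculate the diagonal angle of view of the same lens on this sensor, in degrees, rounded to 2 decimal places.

29.34°

From the long-edge AOV: f = 20.48 / (2·tan(12.9°)) = 20.48 / 0.45806 ≈ 44.7102 mm.
Sensor diagonal = √(20.48² + 11.33²) = √547.7993 ≈ 23.4051 mm.
Diagonal AOV = 2·arctan(23.4051 / (2 × 44.7102)) = 2·arctan(0.26174) ≈ 29.3354°.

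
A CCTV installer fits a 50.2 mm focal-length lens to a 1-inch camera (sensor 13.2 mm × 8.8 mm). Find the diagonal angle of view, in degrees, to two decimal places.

Sensor diagonal = √(13.2² + 8.8²) = √251.6800 ≈ 15.8644 mm.
Angle of view α = 2·arctan(d/2f) with d = 15.8644 mm and f = 50.2 mm.
d/2f = 0.15801; arctan(0.15801) ≈ 8.9792°, so α ≈ 17.9584°.

17.96°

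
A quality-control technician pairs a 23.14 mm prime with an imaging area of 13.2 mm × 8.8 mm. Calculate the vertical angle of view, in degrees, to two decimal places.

Angle of view α = 2·arctan(h/2f) with h = 8.8 mm and f = 23.14 mm.
h/2f = 0.19015; arctan(0.19015) ≈ 10.7661°, so α ≈ 21.5322°.

21.53°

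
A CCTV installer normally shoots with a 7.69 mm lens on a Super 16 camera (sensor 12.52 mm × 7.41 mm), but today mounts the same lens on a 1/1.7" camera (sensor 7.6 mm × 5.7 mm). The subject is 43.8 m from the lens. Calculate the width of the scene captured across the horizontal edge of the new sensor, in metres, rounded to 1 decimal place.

43.3 m

The focal length stays 7.69 mm; the relevant sensor dimension is now w = 7.6 mm. Object distance dₒ = 43.8 m = 43800 mm.
Thin-lens field width W = w·(dₒ − f)/f = 7.6 × (43800 − 7.69)/7.69 ≈ 43279.786 mm = 43.2798 m.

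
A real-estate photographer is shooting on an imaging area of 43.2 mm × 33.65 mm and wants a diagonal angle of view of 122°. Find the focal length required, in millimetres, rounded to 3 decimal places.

15.177 mm

Sensor diagonal = √(43.2² + 33.65²) = √2998.5625 ≈ 54.7591 mm.
From α = 2·arctan(d/2f) we get f = d / (2·tan(α/2)).
With d = 54.7591 mm and α/2 = 61°, tan(α/2) ≈ 1.80405, so f ≈ 54.7591 / 3.60810 ≈ 15.1767 mm.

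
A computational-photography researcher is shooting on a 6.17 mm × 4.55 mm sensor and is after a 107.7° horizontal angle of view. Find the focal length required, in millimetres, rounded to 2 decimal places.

2.25 mm

From α = 2·arctan(w/2f) we get f = w / (2·tan(α/2)).
With w = 6.17 mm and α/2 = 53.85°, tan(α/2) ≈ 1.36883, so f ≈ 6.17 / 2.73766 ≈ 2.2537 mm.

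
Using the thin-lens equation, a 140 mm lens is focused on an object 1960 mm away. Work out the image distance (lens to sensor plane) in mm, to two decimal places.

1/dᵢ = 1/f − 1/dₒ = 1/140 − 1/1960 = 0.0066327 mm⁻¹.
dᵢ = 1/0.0066327 ≈ 150.7692 mm.

150.77 mm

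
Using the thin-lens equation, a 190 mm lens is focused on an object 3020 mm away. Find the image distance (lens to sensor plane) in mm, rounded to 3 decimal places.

202.756 mm

1/dᵢ = 1/f − 1/dₒ = 1/190 − 1/3020 = 0.0049320 mm⁻¹.
dᵢ = 1/0.0049320 ≈ 202.7562 mm.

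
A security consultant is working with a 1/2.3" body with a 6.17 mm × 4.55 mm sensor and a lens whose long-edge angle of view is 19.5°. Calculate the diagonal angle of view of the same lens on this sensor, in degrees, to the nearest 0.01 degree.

From the long-edge AOV: f = 6.17 / (2·tan(9.75°)) = 6.17 / 0.34366 ≈ 17.9536 mm.
Sensor diagonal = √(6.17² + 4.55²) = √58.7714 ≈ 7.6663 mm.
Diagonal AOV = 2·arctan(7.6663 / (2 × 17.9536)) = 2·arctan(0.21350) ≈ 24.1036°.

24.10°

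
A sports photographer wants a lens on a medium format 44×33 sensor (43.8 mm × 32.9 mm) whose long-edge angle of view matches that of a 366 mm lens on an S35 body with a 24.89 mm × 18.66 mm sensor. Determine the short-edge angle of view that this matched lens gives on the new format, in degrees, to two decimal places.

Equal long-edge AOV ⇒ f₂ = f₁ · 43.8/24.89 = 366 × 1.75974 ≈ 644.0659 mm.
Short-edge AOV on the new format = 2·arctan(32.9 / (2 × 644.0659)) = 2·arctan(0.02554) ≈ 2.9261°.

2.93°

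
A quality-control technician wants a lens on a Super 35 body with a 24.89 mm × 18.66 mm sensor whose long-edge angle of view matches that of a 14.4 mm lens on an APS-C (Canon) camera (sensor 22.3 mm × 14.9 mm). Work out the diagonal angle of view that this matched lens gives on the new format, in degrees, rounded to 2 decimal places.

88.12°

Equal long-edge AOV ⇒ f₂ = f₁ · 24.89/22.3 = 14.4 × 1.11614 ≈ 16.0725 mm.
Sensor diagonal = √(24.89² + 18.66²) = √967.7077 ≈ 31.1080 mm.
Diagonal AOV on the new format = 2·arctan(31.1080 / (2 × 16.0725)) = 2·arctan(0.96774) ≈ 88.1216°.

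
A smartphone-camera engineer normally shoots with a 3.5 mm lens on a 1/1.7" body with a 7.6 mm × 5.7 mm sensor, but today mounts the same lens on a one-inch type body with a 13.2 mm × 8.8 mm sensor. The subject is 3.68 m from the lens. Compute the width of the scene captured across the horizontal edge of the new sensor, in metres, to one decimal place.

13.9 m

The focal length stays 3.5 mm; the relevant sensor dimension is now w = 13.2 mm. Object distance dₒ = 3.68 m = 3680 mm.
Thin-lens field width W = w·(dₒ − f)/f = 13.2 × (3680 − 3.5)/3.5 ≈ 13865.657 mm = 13.8657 m.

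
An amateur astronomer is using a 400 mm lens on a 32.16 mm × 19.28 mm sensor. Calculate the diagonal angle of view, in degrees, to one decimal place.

5.4°

Sensor diagonal = √(32.16² + 19.28²) = √1405.9840 ≈ 37.4965 mm.
Angle of view α = 2·arctan(d/2f) with d = 37.4965 mm and f = 400 mm.
d/2f = 0.04687; arctan(0.04687) ≈ 2.6835°, so α ≈ 5.3670°.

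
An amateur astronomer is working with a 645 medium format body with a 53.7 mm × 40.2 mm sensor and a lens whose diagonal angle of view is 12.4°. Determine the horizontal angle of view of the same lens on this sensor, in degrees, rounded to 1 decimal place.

Sensor diagonal = √(53.7² + 40.2²) = √4499.7300 ≈ 67.0800 mm.
From the diagonal AOV: f = 67.0800 / (2·tan(6.2°)) = 67.0800 / 0.21727 ≈ 308.7411 mm.
Horizontal AOV = 2·arctan(53.7 / (2 × 308.7411)) = 2·arctan(0.08697) ≈ 9.9406°.

9.9°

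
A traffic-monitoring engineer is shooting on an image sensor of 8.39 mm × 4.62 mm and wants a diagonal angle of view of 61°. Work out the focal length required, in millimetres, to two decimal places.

8.13 mm

Sensor diagonal = √(8.39² + 4.62²) = √91.7365 ≈ 9.5779 mm.
From α = 2·arctan(d/2f) we get f = d / (2·tan(α/2)).
With d = 9.5779 mm and α/2 = 30.5°, tan(α/2) ≈ 0.58905, so f ≈ 9.5779 / 1.17809 ≈ 8.1300 mm.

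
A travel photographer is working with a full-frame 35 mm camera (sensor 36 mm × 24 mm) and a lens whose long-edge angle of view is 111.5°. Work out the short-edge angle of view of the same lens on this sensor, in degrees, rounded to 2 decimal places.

From the long-edge AOV: f = 36 / (2·tan(55.75°)) = 36 / 2.93739 ≈ 12.2558 mm.
Short-edge AOV = 2·arctan(24 / (2 × 12.2558)) = 2·arctan(0.97913) ≈ 88.7917°.

88.79°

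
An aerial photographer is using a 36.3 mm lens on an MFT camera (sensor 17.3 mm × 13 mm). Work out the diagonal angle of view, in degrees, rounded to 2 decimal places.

Sensor diagonal = √(17.3² + 13²) = √468.2900 ≈ 21.6400 mm.
Angle of view α = 2·arctan(d/2f) with d = 21.6400 mm and f = 36.3 mm.
d/2f = 0.29807; arctan(0.29807) ≈ 16.5978°, so α ≈ 33.1957°.

33.20°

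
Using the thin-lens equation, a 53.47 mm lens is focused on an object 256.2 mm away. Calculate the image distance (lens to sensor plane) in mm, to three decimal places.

1/dᵢ = 1/f − 1/dₒ = 1/53.47 − 1/256.2 = 0.0147989 mm⁻¹.
dᵢ = 1/0.0147989 ≈ 67.5727 mm.

67.573 mm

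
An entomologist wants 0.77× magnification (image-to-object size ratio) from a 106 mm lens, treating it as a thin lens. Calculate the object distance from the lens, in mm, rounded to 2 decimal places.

243.66 mm

With m = dᵢ/dₒ and 1/f = 1/dₒ + 1/dᵢ, substituting dᵢ = m·dₒ gives 1/f = (1 + 1/m)/dₒ, hence dₒ = f·(1 + 1/m).
dₒ = 106 × (1 + 1/0.77) = 106 × 2.29870 ≈ 243.662 mm.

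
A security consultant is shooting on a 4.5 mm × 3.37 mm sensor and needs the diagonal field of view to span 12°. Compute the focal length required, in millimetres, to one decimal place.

Sensor diagonal = √(4.5² + 3.37²) = √31.6069 ≈ 5.6220 mm.
From α = 2·arctan(d/2f) we get f = d / (2·tan(α/2)).
With d = 5.6220 mm and α/2 = 6°, tan(α/2) ≈ 0.10510, so f ≈ 5.6220 / 0.21021 ≈ 26.7449 mm.

26.7 mm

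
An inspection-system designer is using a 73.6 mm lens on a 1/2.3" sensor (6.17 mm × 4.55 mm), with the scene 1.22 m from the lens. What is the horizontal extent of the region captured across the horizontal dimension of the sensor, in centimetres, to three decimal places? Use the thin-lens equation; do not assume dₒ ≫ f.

9.610 cm

dₒ: 1.22 m = 1220 mm.
Similar triangles through the lens centre give W/dₒ = w/dᵢ; with 1/f = 1/dₒ + 1/dᵢ this gives W = w·(dₒ − f)/f.
W = 6.17 mm × (1220 − 73.6) / 73.6 = 6.17 × 15.5761 ≈ 96.104 mm = 9.61045 cm.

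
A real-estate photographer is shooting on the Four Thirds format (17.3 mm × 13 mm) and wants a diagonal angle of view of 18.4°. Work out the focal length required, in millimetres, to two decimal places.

Sensor diagonal = √(17.3² + 13²) = √468.2900 ≈ 21.6400 mm.
From α = 2·arctan(d/2f) we get f = d / (2·tan(α/2)).
With d = 21.6400 mm and α/2 = 9.2°, tan(α/2) ≈ 0.16196, so f ≈ 21.6400 / 0.32393 ≈ 66.8047 mm.

66.80 mm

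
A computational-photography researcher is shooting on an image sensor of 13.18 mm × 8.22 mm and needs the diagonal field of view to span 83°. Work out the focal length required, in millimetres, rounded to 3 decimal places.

8.779 mm

Sensor diagonal = √(13.18² + 8.22²) = √241.2808 ≈ 15.5332 mm.
From α = 2·arctan(d/2f) we get f = d / (2·tan(α/2)).
With d = 15.5332 mm and α/2 = 41.5°, tan(α/2) ≈ 0.88473, so f ≈ 15.5332 / 1.76945 ≈ 8.7786 mm.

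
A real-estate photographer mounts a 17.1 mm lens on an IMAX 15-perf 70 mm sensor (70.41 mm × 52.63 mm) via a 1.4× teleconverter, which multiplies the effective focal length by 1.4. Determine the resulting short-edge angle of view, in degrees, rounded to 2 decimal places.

Effective focal length f = 17.1 × 1.4 = 23.94 mm.
α = 2·arctan(52.63 / (2 × 23.94)) = 2·arctan(1.09921) ≈ 95.4115°.

95.41°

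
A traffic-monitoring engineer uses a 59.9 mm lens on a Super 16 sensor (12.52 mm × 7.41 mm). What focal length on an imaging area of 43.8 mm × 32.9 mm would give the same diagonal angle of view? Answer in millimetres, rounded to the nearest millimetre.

Sensor diagonal = √(12.52² + 7.41²) = √211.6585 ≈ 14.5485 mm.
Sensor diagonal = √(43.8² + 32.9²) = √3000.8500 ≈ 54.7800 mm.
Equal angle of view means equal diagonal/f ratio, so f₂ = f₁ · (diagonal₂/diagonal₁) = 59.9 × 54.7800/14.5485.
f₂ = 59.9 × 3.76534 ≈ 225.544 mm.

226 mm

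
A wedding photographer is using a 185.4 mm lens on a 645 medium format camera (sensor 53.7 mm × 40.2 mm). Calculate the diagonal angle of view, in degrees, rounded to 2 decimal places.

20.51°

Sensor diagonal = √(53.7² + 40.2²) = √4499.7300 ≈ 67.0800 mm.
Angle of view α = 2·arctan(d/2f) with d = 67.0800 mm and f = 185.4 mm.
d/2f = 0.18091; arctan(0.18091) ≈ 10.2543°, so α ≈ 20.5085°.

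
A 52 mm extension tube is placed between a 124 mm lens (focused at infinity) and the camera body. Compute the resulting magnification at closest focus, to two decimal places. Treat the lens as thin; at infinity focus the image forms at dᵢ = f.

0.42×

The tube moves the image plane from f to f + e, so dᵢ = 124 + 52 = 176 mm. Focus is achieved when 1/f = 1/dₒ + 1/dᵢ, giving dₒ = 1/(1/f − 1/(f+e)).
Magnification m = dᵢ/dₒ = (f+e)·(1/f − 1/(f+e)) = e/f = 52/124 ≈ 0.4194.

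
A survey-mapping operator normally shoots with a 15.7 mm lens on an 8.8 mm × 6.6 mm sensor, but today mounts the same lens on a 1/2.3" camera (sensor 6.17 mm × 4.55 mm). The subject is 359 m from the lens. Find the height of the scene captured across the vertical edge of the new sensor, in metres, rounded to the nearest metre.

104 m

The focal length stays 15.7 mm; the relevant sensor dimension is now h = 4.55 mm. Object distance dₒ = 359 m = 359000 mm.
Thin-lens field height W = h·(dₒ − f)/f = 4.55 × (359000 − 15.7)/15.7 ≈ 104036.851 mm = 104.037 m.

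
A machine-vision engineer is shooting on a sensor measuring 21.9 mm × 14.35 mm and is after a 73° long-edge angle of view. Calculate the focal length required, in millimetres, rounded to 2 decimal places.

From α = 2·arctan(w/2f) we get f = w / (2·tan(α/2)).
With w = 21.9 mm and α/2 = 36.5°, tan(α/2) ≈ 0.73996, so f ≈ 21.9 / 1.47992 ≈ 14.7981 mm.

14.80 mm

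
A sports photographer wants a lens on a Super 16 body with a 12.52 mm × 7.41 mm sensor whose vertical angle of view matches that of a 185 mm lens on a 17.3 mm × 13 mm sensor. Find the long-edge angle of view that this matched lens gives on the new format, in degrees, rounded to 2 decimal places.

Equal vertical AOV ⇒ f₂ = f₁ · 7.41/13 = 185 × 0.57000 ≈ 105.4500 mm.
Long-edge AOV on the new format = 2·arctan(12.52 / (2 × 105.4500)) = 2·arctan(0.05936) ≈ 6.7947°.

6.79°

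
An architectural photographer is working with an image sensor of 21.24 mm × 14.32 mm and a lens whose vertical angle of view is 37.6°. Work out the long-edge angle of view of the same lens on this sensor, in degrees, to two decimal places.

53.58°

From the vertical AOV: f = 14.32 / (2·tan(18.8°)) = 14.32 / 0.68086 ≈ 21.0324 mm.
Long-edge AOV = 2·arctan(21.24 / (2 × 21.0324)) = 2·arctan(0.50494) ≈ 53.5817°.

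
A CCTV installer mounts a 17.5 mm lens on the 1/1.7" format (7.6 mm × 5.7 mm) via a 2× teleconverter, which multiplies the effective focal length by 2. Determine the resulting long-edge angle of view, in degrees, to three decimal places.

12.393°

Effective focal length f = 17.5 × 2 = 35 mm.
α = 2·arctan(7.6 / (2 × 35)) = 2·arctan(0.10857) ≈ 12.3928°.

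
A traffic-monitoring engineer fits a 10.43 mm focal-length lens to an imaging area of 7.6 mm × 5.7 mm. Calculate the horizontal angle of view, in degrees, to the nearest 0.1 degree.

Angle of view α = 2·arctan(w/2f) with w = 7.6 mm and f = 10.43 mm.
w/2f = 0.36433; arctan(0.36433) ≈ 20.0184°, so α ≈ 40.0368°.

40.0°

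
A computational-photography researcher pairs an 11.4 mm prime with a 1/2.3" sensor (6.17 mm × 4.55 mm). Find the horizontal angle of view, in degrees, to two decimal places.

30.28°

Angle of view α = 2·arctan(w/2f) with w = 6.17 mm and f = 11.4 mm.
w/2f = 0.27061; arctan(0.27061) ≈ 15.1424°, so α ≈ 30.2847°.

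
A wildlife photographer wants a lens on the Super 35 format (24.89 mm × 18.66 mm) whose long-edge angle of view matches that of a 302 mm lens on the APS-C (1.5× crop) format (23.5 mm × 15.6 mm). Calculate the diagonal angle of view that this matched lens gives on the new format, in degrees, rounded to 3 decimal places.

5.568°

Equal long-edge AOV ⇒ f₂ = f₁ · 24.89/23.5 = 302 × 1.05915 ≈ 319.8630 mm.
Sensor diagonal = √(24.89² + 18.66²) = √967.7077 ≈ 31.1080 mm.
Diagonal AOV on the new format = 2·arctan(31.1080 / (2 × 319.8630)) = 2·arctan(0.04863) ≈ 5.5679°.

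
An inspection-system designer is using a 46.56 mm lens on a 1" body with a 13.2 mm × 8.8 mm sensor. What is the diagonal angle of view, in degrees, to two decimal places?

19.34°

Sensor diagonal = √(13.2² + 8.8²) = √251.6800 ≈ 15.8644 mm.
Angle of view α = 2·arctan(d/2f) with d = 15.8644 mm and f = 46.56 mm.
d/2f = 0.17037; arctan(0.17037) ≈ 9.6684°, so α ≈ 19.3368°.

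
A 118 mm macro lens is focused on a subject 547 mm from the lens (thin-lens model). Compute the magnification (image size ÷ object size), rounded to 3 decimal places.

Thin lens: 1/f = 1/dₒ + 1/dᵢ → 1/dᵢ = 1/118 − 1/547 = 0.0066464 mm⁻¹, so dᵢ ≈ 150.4569 mm.
Magnification m = dᵢ/dₒ = 150.4569/547 ≈ 0.27506.

0.275×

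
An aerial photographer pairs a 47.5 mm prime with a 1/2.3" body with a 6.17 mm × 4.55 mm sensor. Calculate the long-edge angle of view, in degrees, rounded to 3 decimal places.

Angle of view α = 2·arctan(w/2f) with w = 6.17 mm and f = 47.5 mm.
w/2f = 0.06495; arctan(0.06495) ≈ 3.7160°, so α ≈ 7.4320°.

7.432°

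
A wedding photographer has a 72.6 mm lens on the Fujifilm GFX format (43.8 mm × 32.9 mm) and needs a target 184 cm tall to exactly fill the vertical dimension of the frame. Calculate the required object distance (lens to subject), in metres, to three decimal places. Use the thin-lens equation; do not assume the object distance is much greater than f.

4.133 m

W: 184 cm = 1840 mm.
Magnification m = h/W = dᵢ/dₒ; combined with 1/f = 1/dₒ + 1/dᵢ this gives dₒ = f·(1 + W/h).
dₒ = 72.6 mm × (1 + 1840/32.9) = 72.6 × 56.9271 ≈ 4132.904 mm = 4.1329 m.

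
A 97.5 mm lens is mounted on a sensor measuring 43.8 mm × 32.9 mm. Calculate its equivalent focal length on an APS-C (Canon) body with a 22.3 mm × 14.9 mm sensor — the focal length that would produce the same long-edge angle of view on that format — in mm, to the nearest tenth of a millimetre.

49.6 mm

Equal angle of view means equal width/f ratio, so f₂ = f₁ · (width₂/width₁) = 97.5 × 22.3/43.8.
f₂ = 97.5 × 0.50913 ≈ 49.640 mm.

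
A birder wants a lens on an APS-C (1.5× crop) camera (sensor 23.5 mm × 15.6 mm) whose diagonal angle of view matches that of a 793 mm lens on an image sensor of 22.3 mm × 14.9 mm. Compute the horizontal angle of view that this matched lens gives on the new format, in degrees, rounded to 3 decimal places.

1.614°

Sensor diagonal = √(22.3² + 14.9²) = √719.3000 ≈ 26.8198 mm.
Sensor diagonal = √(23.5² + 15.6²) = √795.6100 ≈ 28.2066 mm.
Equal diagonal AOV ⇒ f₂ = f₁ · 28.2066/26.8198 = 793 × 1.05171 ≈ 834.0043 mm.
Horizontal AOV on the new format = 2·arctan(23.5 / (2 × 834.0043)) = 2·arctan(0.01409) ≈ 1.6143°.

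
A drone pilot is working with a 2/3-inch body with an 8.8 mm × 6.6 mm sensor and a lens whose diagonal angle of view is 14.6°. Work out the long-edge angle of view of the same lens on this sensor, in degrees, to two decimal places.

Sensor diagonal = √(8.8² + 6.6²) = √121.0000 ≈ 11.0000 mm.
From the diagonal AOV: f = 11.0000 / (2·tan(7.3°)) = 11.0000 / 0.25621 ≈ 42.9342 mm.
Long-edge AOV = 2·arctan(8.8 / (2 × 42.9342)) = 2·arctan(0.10248) ≈ 11.7028°.

11.70°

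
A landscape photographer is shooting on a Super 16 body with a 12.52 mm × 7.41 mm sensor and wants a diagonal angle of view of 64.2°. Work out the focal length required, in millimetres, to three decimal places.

Sensor diagonal = √(12.52² + 7.41²) = √211.6585 ≈ 14.5485 mm.
From α = 2·arctan(d/2f) we get f = d / (2·tan(α/2)).
With d = 14.5485 mm and α/2 = 32.1°, tan(α/2) ≈ 0.62730, so f ≈ 14.5485 / 1.25460 ≈ 11.5961 mm.

11.596 mm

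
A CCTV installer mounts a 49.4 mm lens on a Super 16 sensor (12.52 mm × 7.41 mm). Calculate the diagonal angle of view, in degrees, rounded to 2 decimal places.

Sensor diagonal = √(12.52² + 7.41²) = √211.6585 ≈ 14.5485 mm.
Angle of view α = 2·arctan(d/2f) with d = 14.5485 mm and f = 49.4 mm.
d/2f = 0.14725; arctan(0.14725) ≈ 8.3767°, so α ≈ 16.7534°.

16.75°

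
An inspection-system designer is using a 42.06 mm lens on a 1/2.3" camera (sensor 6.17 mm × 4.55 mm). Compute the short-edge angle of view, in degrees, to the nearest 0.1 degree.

6.2°

Angle of view α = 2·arctan(h/2f) with h = 4.55 mm and f = 42.06 mm.
h/2f = 0.05409; arctan(0.05409) ≈ 3.0961°, so α ≈ 6.1922°.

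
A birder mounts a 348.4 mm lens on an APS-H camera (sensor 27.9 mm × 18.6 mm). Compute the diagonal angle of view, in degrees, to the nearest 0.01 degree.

5.51°

Sensor diagonal = √(27.9² + 18.6²) = √1124.3700 ≈ 33.5316 mm.
Angle of view α = 2·arctan(d/2f) with d = 33.5316 mm and f = 348.4 mm.
d/2f = 0.04812; arctan(0.04812) ≈ 2.7551°, so α ≈ 5.5102°.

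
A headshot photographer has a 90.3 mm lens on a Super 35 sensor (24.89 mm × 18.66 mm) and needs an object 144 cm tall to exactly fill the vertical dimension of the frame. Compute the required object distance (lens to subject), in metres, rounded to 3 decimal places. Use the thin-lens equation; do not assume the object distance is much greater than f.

7.059 m

W: 144 cm = 1440 mm.
Magnification m = h/W = dᵢ/dₒ; combined with 1/f = 1/dₒ + 1/dᵢ this gives dₒ = f·(1 + W/h).
dₒ = 90.3 mm × (1 + 1440/18.66) = 90.3 × 78.1704 ≈ 7058.789 mm = 7.05879 m.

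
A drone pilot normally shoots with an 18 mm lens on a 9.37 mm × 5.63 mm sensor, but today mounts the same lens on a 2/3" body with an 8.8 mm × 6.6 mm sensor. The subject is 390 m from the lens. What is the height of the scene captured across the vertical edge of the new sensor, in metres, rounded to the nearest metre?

The focal length stays 18 mm; the relevant sensor dimension is now h = 6.6 mm. Object distance dₒ = 390 m = 390000 mm.
Thin-lens field height W = h·(dₒ − f)/f = 6.6 × (390000 − 18)/18 ≈ 142993.400 mm = 142.993 m.

143 m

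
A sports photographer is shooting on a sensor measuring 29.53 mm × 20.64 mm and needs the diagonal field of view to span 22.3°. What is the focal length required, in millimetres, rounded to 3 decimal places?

Sensor diagonal = √(29.53² + 20.64²) = √1298.0305 ≈ 36.0282 mm.
From α = 2·arctan(d/2f) we get f = d / (2·tan(α/2)).
With d = 36.0282 mm and α/2 = 11.15°, tan(α/2) ≈ 0.19710, so f ≈ 36.0282 / 0.39420 ≈ 91.3964 mm.

91.396 mm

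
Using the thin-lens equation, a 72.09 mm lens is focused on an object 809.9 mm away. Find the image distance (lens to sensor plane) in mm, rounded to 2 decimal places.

1/dᵢ = 1/f − 1/dₒ = 1/72.09 − 1/809.9 = 0.0126368 mm⁻¹.
dᵢ = 1/0.0126368 ≈ 79.1338 mm.

79.13 mm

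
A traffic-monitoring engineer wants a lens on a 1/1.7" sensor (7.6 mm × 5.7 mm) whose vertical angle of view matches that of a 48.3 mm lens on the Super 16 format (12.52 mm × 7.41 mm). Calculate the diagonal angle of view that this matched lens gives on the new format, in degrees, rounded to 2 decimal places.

14.57°

Equal vertical AOV ⇒ f₂ = f₁ · 5.7/7.41 = 48.3 × 0.76923 ≈ 37.1538 mm.
Sensor diagonal = √(7.6² + 5.7²) = √90.2500 ≈ 9.5000 mm.
Diagonal AOV on the new format = 2·arctan(9.5000 / (2 × 37.1538)) = 2·arctan(0.12785) ≈ 14.5711°.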